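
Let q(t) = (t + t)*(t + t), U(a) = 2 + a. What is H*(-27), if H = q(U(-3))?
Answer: -108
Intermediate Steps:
q(t) = 4*t**2 (q(t) = (2*t)*(2*t) = 4*t**2)
H = 4 (H = 4*(2 - 3)**2 = 4*(-1)**2 = 4*1 = 4)
H*(-27) = 4*(-27) = -108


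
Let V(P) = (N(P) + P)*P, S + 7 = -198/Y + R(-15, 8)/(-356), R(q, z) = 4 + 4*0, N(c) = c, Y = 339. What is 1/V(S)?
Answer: 101143249/11669641992 ≈ 0.0086672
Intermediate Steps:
R(q, z) = 4 (R(q, z) = 4 + 0 = 4)
S = -76386/10057 (S = -7 + (-198/339 + 4/(-356)) = -7 + (-198*1/339 + 4*(-1/356)) = -7 + (-66/113 - 1/89) = -7 - 5987/10057 = -76386/10057 ≈ -7.5953)
V(P) = 2*P² (V(P) = (P + P)*P = (2*P)*P = 2*P²)
1/V(S) = 1/(2*(-76386/10057)²) = 1/(2*(5834820996/101143249)) = 1/(11669641992/101143249) = 101143249/11669641992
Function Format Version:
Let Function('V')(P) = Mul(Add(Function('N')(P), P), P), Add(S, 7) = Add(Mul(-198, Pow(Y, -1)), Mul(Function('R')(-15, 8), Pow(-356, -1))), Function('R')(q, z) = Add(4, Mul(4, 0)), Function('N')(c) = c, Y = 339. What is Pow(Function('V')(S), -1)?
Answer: Rational(101143249, 11669641992) ≈ 0.0086672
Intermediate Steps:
Function('R')(q, z) = 4 (Function('R')(q, z) = Add(4, 0) = 4)
S = Rational(-76386, 10057) (S = Add(-7, Add(Mul(-198, Pow(339, -1)), Mul(4, Pow(-356, -1)))) = Add(-7, Add(Mul(-198, Rational(1, 339)), Mul(4, Rational(-1, 356)))) = Add(-7, Add(Rational(-66, 113), Rational(-1, 89))) = Add(-7, Rational(-5987, 10057)) = Rational(-76386, 10057) ≈ -7.5953)
Function('V')(P) = Mul(2, Pow(P, 2)) (Function('V')(P) = Mul(Add(P, P), P) = Mul(Mul(2, P), P) = Mul(2, Pow(P, 2)))
Pow(Function('V')(S), -1) = Pow(Mul(2, Pow(Rational(-76386, 10057), 2)), -1) = Pow(Mul(2, Rational(5834820996, 101143249)), -1) = Pow(Rational(11669641992, 101143249), -1) = Rational(101143249, 11669641992)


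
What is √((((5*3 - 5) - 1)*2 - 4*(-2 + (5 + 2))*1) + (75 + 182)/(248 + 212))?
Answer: I*√76245/230 ≈ 1.2005*I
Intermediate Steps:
√((((5*3 - 5) - 1)*2 - 4*(-2 + (5 + 2))*1) + (75 + 182)/(248 + 212)) = √((((15 - 5) - 1)*2 - 4*(-2 + 7)*1) + 257/460) = √(((10 - 1)*2 - 4*5*1) + 257*(1/460)) = √((9*2 - 20*1) + 257/460) = √((18 - 20) + 257/460) = √(-2 + 257/460) = √(-663/460) = I*√76245/230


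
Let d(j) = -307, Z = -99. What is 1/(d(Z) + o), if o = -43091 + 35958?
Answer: -1/7440 ≈ -0.00013441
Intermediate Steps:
o = -7133
1/(d(Z) + o) = 1/(-307 - 7133) = 1/(-7440) = -1/7440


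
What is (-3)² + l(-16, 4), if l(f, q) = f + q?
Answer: -3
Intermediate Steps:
(-3)² + l(-16, 4) = (-3)² + (-16 + 4) = 9 - 12 = -3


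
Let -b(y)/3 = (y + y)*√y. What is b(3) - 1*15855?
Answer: -15855 - 18*√3 ≈ -15886.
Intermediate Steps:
b(y) = -6*y^(3/2) (b(y) = -3*(y + y)*√y = -3*2*y*√y = -6*y^(3/2))
b(3) - 1*15855 = -18*√3 - 1*15855 = -18*√3 - 15855 = -15855 - 18*√3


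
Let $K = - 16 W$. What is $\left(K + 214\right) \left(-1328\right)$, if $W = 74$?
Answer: $1288160$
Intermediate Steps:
$K = -1184$ ($K = \left(-16\right) 74 = -1184$)
$\left(K + 214\right) \left(-1328\right) = \left(-1184 + 214\right) \left(-1328\right) = \left(-970\right) \left(-1328\right) = 1288160$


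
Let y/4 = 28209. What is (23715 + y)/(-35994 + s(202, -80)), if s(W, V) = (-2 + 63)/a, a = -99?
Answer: -13518549/3563467 ≈ -3.7937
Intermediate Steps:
y = 112836 (y = 4*28209 = 112836)
s(W, V) = -61/99 (s(W, V) = (-2 + 63)/(-99) = 61*(-1/99) = -61/99)
(23715 + y)/(-35994 + s(202, -80)) = (23715 + 112836)/(-35994 - 61/99) = 136551/(-3563467/99) = 136551*(-99/3563467) = -13518549/3563467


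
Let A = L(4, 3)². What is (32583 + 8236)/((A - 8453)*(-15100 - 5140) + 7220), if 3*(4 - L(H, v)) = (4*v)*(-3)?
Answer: 40819/165914500 ≈ 0.00024602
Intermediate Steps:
L(H, v) = 4 + 4*v (L(H, v) = 4 - 4*v*(-3)/3 = 4 - (-4)*v = 4 + 4*v)
A = 256 (A = (4 + 4*3)² = (4 + 12)² = 16² = 256)
(32583 + 8236)/((A - 8453)*(-15100 - 5140) + 7220) = (32583 + 8236)/((256 - 8453)*(-15100 - 5140) + 7220) = 40819/(-8197*(-20240) + 7220) = 40819/(165907280 + 7220) = 40819/165914500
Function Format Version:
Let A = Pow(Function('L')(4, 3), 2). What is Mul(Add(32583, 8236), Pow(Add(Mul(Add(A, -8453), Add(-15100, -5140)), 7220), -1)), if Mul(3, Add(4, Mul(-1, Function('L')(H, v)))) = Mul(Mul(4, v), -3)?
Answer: Rational(40819, 165914500) ≈ 0.00024602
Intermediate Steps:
Function('L')(H, v) = Add(4, Mul(4, v)) (Function('L')(H, v) = Add(4, Mul(Rational(-1, 3), Mul(Mul(4, v), -3))) = Add(4, Mul(Rational(-1, 3), Mul(-12, v))) = Add(4, Mul(4, v)))
A = 256 (A = Pow(Add(4, Mul(4, 3)), 2) = Pow(Add(4, 12), 2) = Pow(16, 2) = 256)
Mul(Add(32583, 8236), Pow(Add(Mul(Add(A, -8453), Add(-15100, -5140)), 7220), -1)) = Mul(Add(32583, 8236), Pow(Add(Mul(Add(256, -8453), Add(-15100, -5140)), 7220), -1)) = Mul(40819, Pow(Add(Mul(-8197, -20240), 7220), -1)) = Mul(40819, Pow(Add(165907280, 7220), -1)) = Mul(40819, Pow(165914500, -1)) = Mul(40819, Rational(1, 165914500)) = Rational(40819, 165914500)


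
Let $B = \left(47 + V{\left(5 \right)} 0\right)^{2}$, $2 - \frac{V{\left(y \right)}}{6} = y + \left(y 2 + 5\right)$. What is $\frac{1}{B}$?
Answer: $\frac{1}{2209} \approx 0.00045269$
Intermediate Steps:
$V{\left(y \right)} = -18 - 18 y$ ($V{\left(y \right)} = 12 - 6 \left(y + \left(y 2 + 5\right)\right) = 12 - 6 \left(y + \left(2 y + 5\right)\right) = 12 - 6 \left(y + \left(5 + 2 y\right)\right) = 12 - 6 \left(5 + 3 y\right) = 12 - \left(30 + 18 y\right) = -18 - 18 y$)
$B = 2209$ ($B = \left(47 + \left(-18 - 90\right) 0\right)^{2} = \left(47 - 0\right)^{2} = \left(47 + 0\right)^{2} = 47^{2} = 2209$)
$\frac{1}{B} = \frac{1}{2209}$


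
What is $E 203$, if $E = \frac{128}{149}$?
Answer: $\frac{25984}{149} \approx 174.39$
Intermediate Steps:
$E = \frac{128}{149}$ ($E = 128 \cdot \frac{1}{149} = \frac{128}{149} \approx 0.85906$)
$E 203 = \frac{128}{149} \cdot 203 = \frac{25984}{149}$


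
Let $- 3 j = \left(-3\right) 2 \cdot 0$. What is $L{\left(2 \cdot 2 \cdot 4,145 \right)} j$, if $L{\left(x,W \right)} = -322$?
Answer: $0$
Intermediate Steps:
$j = 0$ ($j = - \frac{\left(-3\right) 2 \cdot 0}{3} = - \frac{\left(-6\right) 0}{3} = \left(- \frac{1}{3}\right) 0 = 0$)
$L{\left(2 \cdot 2 \cdot 4,145 \right)} j = \left(-322\right) 0 = 0$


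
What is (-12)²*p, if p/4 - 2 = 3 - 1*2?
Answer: 1728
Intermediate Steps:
p = 12 (p = 8 + 4*(3 - 1*2) = 8 + 4*(3 - 2) = 8 + 4*1 = 8 + 4 = 12)
(-12)²*p = (-12)²*12 = 144*12 = 1728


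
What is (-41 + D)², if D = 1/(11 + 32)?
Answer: 3104644/1849 ≈ 1679.1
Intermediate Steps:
D = 1/43 ≈ 0.023256
(-41 + D)² = (-41 + 1/43)² = (-1762/43)² = 3104644/1849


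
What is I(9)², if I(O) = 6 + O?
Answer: 225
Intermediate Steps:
I(9)² = (6 + 9)² = 15² = 225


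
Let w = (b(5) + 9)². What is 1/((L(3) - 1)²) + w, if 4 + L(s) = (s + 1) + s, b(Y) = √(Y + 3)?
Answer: 357/4 + 36*√2 ≈ 140.16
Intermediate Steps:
b(Y) = √(3 + Y)
L(s) = -3 + 2*s (L(s) = -4 + ((s + 1) + s) = -4 + ((1 + s) + s) = -4 + (1 + 2*s) = -3 + 2*s)
w = (9 + 2*√2)² (w = (√(3 + 5) + 9)² = (√8 + 9)² = (2*√2 + 9)² = (9 + 2*√2)² ≈ 139.91)
1/((L(3) - 1)²) + w = 1/(((-3 + 2*3) - 1)²) + (89 + 36*√2) = 1/(((-3 + 6) - 1)²) + (89 + 36*√2) = 1/((3 - 1)²) + (89 + 36*√2) = 1/(2²) + (89 + 36*√2) = 1/4 + (89 + 36*√2) = ¼ + (89 + 36*√2) = 357/4 + 36*√2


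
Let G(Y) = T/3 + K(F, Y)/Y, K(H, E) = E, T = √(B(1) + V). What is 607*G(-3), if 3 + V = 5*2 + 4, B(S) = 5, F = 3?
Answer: 4249/3 ≈ 1416.3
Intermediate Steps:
V = 11 (V = -3 + (5*2 + 4) = -3 + (10 + 4) = -3 + 14 = 11)
T = 4 (T = √(5 + 11) = √16 = 4)
G(Y) = 7/3 (G(Y) = 4/3 + Y/Y = 4*(⅓) + 1 = 4/3 + 1 = 7/3)
607*G(-3) = 607*(7/3) = 4249/3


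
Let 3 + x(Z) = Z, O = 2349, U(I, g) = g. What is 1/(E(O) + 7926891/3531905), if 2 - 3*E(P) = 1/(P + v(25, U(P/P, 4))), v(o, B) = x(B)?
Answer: 4979986050/14496200629 ≈ 0.34354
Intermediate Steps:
x(Z) = -3 + Z
v(o, B) = -3 + B
E(P) = 2/3 - 1/(3*(1 + P)) (E(P) = 2/3 - 1/(3*(P + (-3 + 4))) = 2/3 - 1/(3*(P + 1)) = 2/3 - 1/(3*(1 + P)))
1/(E(O) + 7926891/3531905) = 1/((1 + 2*2349)/(3*(1 + 2349)) + 7926891/3531905) = 1/((1/3)*(1 + 4698)/2350 + 7926891*(1/3531905)) = 1/((1/3)*(1/2350)*4699 + 7926891/3531905) = 1/(4699/7050 + 7926891/3531905) = 1/(14496200629/4979986050) = 4979986050/14496200629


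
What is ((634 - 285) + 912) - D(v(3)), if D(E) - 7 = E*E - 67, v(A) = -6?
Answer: 1285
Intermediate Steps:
D(E) = -60 + E² (D(E) = 7 + (E*E - 67) = 7 + (E² - 67) = 7 + (-67 + E²) = -60 + E²)
((634 - 285) + 912) - D(v(3)) = ((634 - 285) + 912) - (-60 + (-6)²) = (349 + 912) - (-60 + 36) = 1261 - 1*(-24) = 1261 + 24 = 1285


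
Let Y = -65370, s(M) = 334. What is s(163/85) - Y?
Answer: 65704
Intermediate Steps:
s(163/85) - Y = 334 - 1*(-65370) = 334 + 65370 = 65704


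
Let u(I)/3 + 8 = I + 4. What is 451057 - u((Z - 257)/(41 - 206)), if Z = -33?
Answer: 4961701/11 ≈ 4.5106e+5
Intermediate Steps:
u(I) = -12 + 3*I (u(I) = -24 + 3*(I + 4) = -24 + 3*(4 + I) = -24 + (12 + 3*I) = -12 + 3*I)
451057 - u((Z - 257)/(41 - 206)) = 451057 - (-12 + 3*((-33 - 257)/(41 - 206))) = 451057 - (-12 + 3*(-290/(-165))) = 451057 - (-12 + 3*(-290*(-1/165))) = 451057 - (-12 + 3*(58/33)) = 451057 - (-12 + 58/11) = 451057 - 1*(-74/11) = 451057 + 74/11 = 4961701/11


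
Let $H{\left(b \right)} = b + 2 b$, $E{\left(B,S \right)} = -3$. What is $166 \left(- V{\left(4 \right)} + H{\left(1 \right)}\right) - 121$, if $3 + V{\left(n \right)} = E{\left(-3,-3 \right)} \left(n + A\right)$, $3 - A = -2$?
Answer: $5357$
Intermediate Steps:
$A = 5$ ($A = 3 - -2 = 3 + 2 = 5$)
$H{\left(b \right)} = 3 b$
$V{\left(n \right)} = -18 - 3 n$ ($V{\left(n \right)} = -3 - 3 \left(n + 5\right) = -3 - 3 \left(5 + n\right) = -3 - \left(15 + 3 n\right) = -18 - 3 n$)
$166 \left(- V{\left(4 \right)} + H{\left(1 \right)}\right) - 121 = 166 \left(- (-18 - 12) + 3 \cdot 1\right) - 121 = 166 \left(- (-18 - 12) + 3\right) - 121 = 166 \left(\left(-1\right) \left(-30\right) + 3\right) - 121 = 166 \left(30 + 3\right) - 121 = 166 \cdot 33 - 121 = 5478 - 121 = 5357$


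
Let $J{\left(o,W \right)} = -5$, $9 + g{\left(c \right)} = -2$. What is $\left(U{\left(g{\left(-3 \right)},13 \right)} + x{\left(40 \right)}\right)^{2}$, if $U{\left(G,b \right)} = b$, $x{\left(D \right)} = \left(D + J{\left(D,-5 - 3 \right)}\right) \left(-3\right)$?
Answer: $8464$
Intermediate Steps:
$g{\left(c \right)} = -11$ ($g{\left(c \right)} = -9 - 2 = -11$)
$x{\left(D \right)} = 15 - 3 D$ ($x{\left(D \right)} = \left(D - 5\right) \left(-3\right) = \left(-5 + D\right) \left(-3\right) = 15 - 3 D$)
$\left(U{\left(g{\left(-3 \right)},13 \right)} + x{\left(40 \right)}\right)^{2} = \left(13 + \left(15 - 120\right)\right)^{2} = \left(13 - 105\right)^{2} = \left(-92\right)^{2} = 8464$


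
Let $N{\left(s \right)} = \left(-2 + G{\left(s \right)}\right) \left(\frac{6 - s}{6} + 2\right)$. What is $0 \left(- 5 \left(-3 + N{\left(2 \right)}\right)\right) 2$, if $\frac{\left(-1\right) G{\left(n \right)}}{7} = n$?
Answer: $0$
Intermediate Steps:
$G{\left(n \right)} = - 7 n$
$N{\left(s \right)} = \left(-2 - 7 s\right) \left(3 - \frac{s}{6}\right)$ ($N{\left(s \right)} = \left(-2 - 7 s\right) \left(\frac{6 - s}{6} + 2\right) = \left(-2 - 7 s\right) \left(\left(6 - s\right) \frac{1}{6} + 2\right) = \left(-2 - 7 s\right) \left(\left(1 - \frac{s}{6}\right) + 2\right) = \left(-2 - 7 s\right) \left(3 - \frac{s}{6}\right)$)
$0 \left(- 5 \left(-3 + N{\left(2 \right)}\right)\right) 2 = 0 \left(- 5 \left(-3 - \left(\frac{142}{3} - \frac{14}{3}\right)\right)\right) 2 = 0 \left(- 5 \left(-3 - \frac{128}{3}\right)\right) 2 = 0 \left(\left(-5\right) \left(- \frac{137}{3}\right)\right) 2 = 0 \cdot \frac{685}{3} \cdot 2 = 0 \cdot 2 = 0$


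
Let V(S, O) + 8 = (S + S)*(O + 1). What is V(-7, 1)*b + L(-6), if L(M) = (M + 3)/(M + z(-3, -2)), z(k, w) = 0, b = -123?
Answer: 8857/2 ≈ 4428.5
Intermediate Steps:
L(M) = (3 + M)/M (L(M) = (M + 3)/(M + 0) = (3 + M)/M)
V(S, O) = -8 + 2*S*(1 + O) (V(S, O) = -8 + (S + S)*(O + 1) = -8 + (2*S)*(1 + O) = -8 + 2*S*(1 + O))
V(-7, 1)*b + L(-6) = (-8 + 2*(-7) + 2*1*(-7))*(-123) + (3 - 6)/(-6) = (-8 - 14 - 14)*(-123) - ⅙*(-3) = -36*(-123) + ½ = 4428 + ½ = 8857/2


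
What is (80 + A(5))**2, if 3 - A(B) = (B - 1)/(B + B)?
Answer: 170569/25 ≈ 6822.8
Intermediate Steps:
A(B) = 3 - (-1 + B)/(2*B) (A(B) = 3 - (B - 1)/(B + B) = 3 - (-1 + B)/(2*B))
(80 + A(5))**2 = (80 + (1/2)*(1 + 5*5)/5)**2 = (80 + (1/2)*(1/5)*(1 + 25))**2 = (80 + (1/2)*(1/5)*26)**2 = (80 + 13/5)**2 = (413/5)**2 = 170569/25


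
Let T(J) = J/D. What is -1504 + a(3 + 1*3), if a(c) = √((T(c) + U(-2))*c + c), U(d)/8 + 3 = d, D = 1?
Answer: -1504 + 3*I*√22 ≈ -1504.0 + 14.071*I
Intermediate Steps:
U(d) = -24 + 8*d
T(J) = J (T(J) = J/1 = J*1 = J)
a(c) = √(c + c*(-40 + c)) (a(c) = √((c + (-24 + 8*(-2)))*c + c) = √((c + (-24 - 16))*c + c) = √((c - 40)*c + c) = √((-40 + c)*c + c) = √(c*(-40 + c) + c) = √(c + c*(-40 + c)))
-1504 + a(3 + 1*3) = -1504 + √((3 + 1*3)*(-39 + (3 + 1*3))) = -1504 + √((3 + 3)*(-39 + (3 + 3))) = -1504 + √(6*(-39 + 6)) = -1504 + √(6*(-33)) = -1504 + √(-198) = -1504 + 3*I*√22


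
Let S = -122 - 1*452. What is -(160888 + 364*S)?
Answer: 48048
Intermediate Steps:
S = -574 (S = -122 - 452 = -574)
-(160888 + 364*S) = -364/(1/(442 - 574)) = -364/(1/(-132)) = -364/(-1/132) = -364*(-132) = 48048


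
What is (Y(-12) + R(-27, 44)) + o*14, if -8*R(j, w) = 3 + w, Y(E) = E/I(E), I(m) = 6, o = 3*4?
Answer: 1281/8 ≈ 160.13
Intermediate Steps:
o = 12
Y(E) = E/6
R(j, w) = -3/8 - w/8 (R(j, w) = -(3 + w)/8 = -3/8 - w/8)
(Y(-12) + R(-27, 44)) + o*14 = ((1/6)*(-12) + (-3/8 - 1/8*44)) + 12*14 = (-2 + (-3/8 - 11/2)) + 168 = (-2 - 47/8) + 168 = -63/8 + 168 = 1281/8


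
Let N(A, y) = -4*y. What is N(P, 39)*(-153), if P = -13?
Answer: 23868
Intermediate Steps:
N(P, 39)*(-153) = -4*39*(-153) = -156*(-153) = 23868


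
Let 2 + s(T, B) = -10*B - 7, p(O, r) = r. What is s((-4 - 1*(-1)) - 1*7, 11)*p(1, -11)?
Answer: 1309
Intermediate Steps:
s(T, B) = -9 - 10*B (s(T, B) = -2 + (-10*B - 7) = -2 + (-7 - 10*B) = -9 - 10*B)
s((-4 - 1*(-1)) - 1*7, 11)*p(1, -11) = (-9 - 10*11)*(-11) = (-9 - 110)*(-11) = -119*(-11) = 1309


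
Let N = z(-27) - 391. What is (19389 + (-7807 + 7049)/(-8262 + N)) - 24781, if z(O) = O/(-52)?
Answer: -2425977752/449929 ≈ -5391.9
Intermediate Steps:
z(O) = -O/52 (z(O) = O*(-1/52) = -O/52)
N = -20305/52 (N = -1/52*(-27) - 391 = 27/52 - 391 = -20305/52 ≈ -390.48)
(19389 + (-7807 + 7049)/(-8262 + N)) - 24781 = (19389 + (-7807 + 7049)/(-8262 - 20305/52)) - 24781 = (19389 - 758/(-449929/52)) - 24781 = (19389 - 758*(-52/449929)) - 24781 = (19389 + 39416/449929) - 24781 = 8723712797/449929 - 24781 = -2425977752/449929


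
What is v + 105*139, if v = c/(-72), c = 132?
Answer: 87559/6 ≈ 14593.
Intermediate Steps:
v = -11/6 (v = 132/(-72) = 132*(-1/72) = -11/6 ≈ -1.8333)
v + 105*139 = -11/6 + 105*139 = -11/6 + 14595 = 87559/6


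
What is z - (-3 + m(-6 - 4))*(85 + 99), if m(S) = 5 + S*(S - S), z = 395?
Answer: 27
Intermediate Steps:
m(S) = 5 (m(S) = 5 + S*0 = 5 + 0 = 5)
z - (-3 + m(-6 - 4))*(85 + 99) = 395 - (-3 + 5)*(85 + 99) = 395 - 2*184 = 395 - 1*368 = 395 - 368 = 27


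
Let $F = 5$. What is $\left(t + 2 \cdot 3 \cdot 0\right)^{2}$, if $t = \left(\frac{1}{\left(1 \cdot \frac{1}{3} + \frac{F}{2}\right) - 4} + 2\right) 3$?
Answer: $\frac{576}{49} \approx 11.755$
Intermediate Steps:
$t = \frac{24}{7}$ ($t = \left(\frac{1}{\left(1 \cdot \frac{1}{3} + \frac{5}{2}\right) - 4} + 2\right) 3 = \left(\frac{1}{\left(1 \cdot \frac{1}{3} + 5 \cdot \frac{1}{2}\right) - 4} + 2\right) 3 = \left(\frac{1}{\left(\frac{1}{3} + \frac{5}{2}\right) - 4} + 2\right) 3 = \left(\frac{1}{\frac{17}{6} - 4} + 2\right) 3 = \left(\frac{1}{- \frac{7}{6}} + 2\right) 3 = \left(- \frac{6}{7} + 2\right) 3 = \frac{8}{7} \cdot 3 = \frac{24}{7} \approx 3.4286$)
$\left(t + 2 \cdot 3 \cdot 0\right)^{2} = \left(\frac{24}{7} + 2 \cdot 3 \cdot 0\right)^{2} = \left(\frac{24}{7} + 6 \cdot 0\right)^{2} = \left(\frac{24}{7} + 0\right)^{2} = \left(\frac{24}{7}\right)^{2} = \frac{576}{49}$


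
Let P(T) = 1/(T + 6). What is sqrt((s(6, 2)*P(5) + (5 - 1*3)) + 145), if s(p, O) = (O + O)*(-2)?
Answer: sqrt(17699)/11 ≈ 12.094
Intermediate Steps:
s(p, O) = -4*O (s(p, O) = (2*O)*(-2) = -4*O)
P(T) = 1/(6 + T)
sqrt((s(6, 2)*P(5) + (5 - 1*3)) + 145) = sqrt(((-4*2)/(6 + 5) + (5 - 1*3)) + 145) = sqrt((-8/11 + (5 - 3)) + 145) = sqrt((-8*1/11 + 2) + 145) = sqrt((-8/11 + 2) + 145) = sqrt(14/11 + 145) = sqrt(1609/11) = sqrt(17699)/11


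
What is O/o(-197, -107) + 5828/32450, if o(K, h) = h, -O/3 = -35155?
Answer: -1710857827/1736075 ≈ -985.47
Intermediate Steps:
O = 105465 (O = -3*(-35155) = 105465)
O/o(-197, -107) + 5828/32450 = 105465/(-107) + 5828/32450 = 105465*(-1/107) + 5828*(1/32450) = -105465/107 + 2914/16225 = -1710857827/1736075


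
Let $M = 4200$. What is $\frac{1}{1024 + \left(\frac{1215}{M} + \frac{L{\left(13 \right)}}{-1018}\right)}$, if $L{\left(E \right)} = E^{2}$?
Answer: $\frac{142520}{145958049} \approx 0.00097645$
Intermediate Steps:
$\frac{1}{1024 + \left(\frac{1215}{M} + \frac{L{\left(13 \right)}}{-1018}\right)} = \frac{1}{1024 + \left(\frac{1215}{4200} + \frac{13^{2}}{-1018}\right)} = \frac{1}{1024 + \left(1215 \cdot \frac{1}{4200} + 169 \left(- \frac{1}{1018}\right)\right)} = \frac{1}{1024 + \left(\frac{81}{280} - \frac{169}{1018}\right)} = \frac{1}{1024 + \frac{17569}{142520}} = \frac{1}{\frac{145958049}{142520}} = \frac{142520}{145958049}$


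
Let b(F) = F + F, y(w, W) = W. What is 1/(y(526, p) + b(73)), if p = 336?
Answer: 1/482 ≈ 0.0020747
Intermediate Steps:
b(F) = 2*F
1/(y(526, p) + b(73)) = 1/(336 + 2*73) = 1/(336 + 146) = 1/482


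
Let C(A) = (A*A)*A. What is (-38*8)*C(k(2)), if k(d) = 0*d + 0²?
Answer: 0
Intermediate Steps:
k(d) = 0 (k(d) = 0 + 0 = 0)
C(A) = A³ (C(A) = A²*A = A³)
(-38*8)*C(k(2)) = -38*8*0³ = -304*0 = 0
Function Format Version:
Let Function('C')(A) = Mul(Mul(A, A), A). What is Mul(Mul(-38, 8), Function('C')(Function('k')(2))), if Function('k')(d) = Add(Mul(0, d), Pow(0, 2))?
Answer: 0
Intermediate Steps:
Function('k')(d) = 0 (Function('k')(d) = Add(0, 0) = 0)
Function('C')(A) = Pow(A, 3) (Function('C')(A) = Mul(Pow(A, 2), A) = Pow(A, 3))
Mul(Mul(-38, 8), Function('C')(Function('k')(2))) = Mul(Mul(-38, 8), Pow(0, 3)) = Mul(-304, 0) = 0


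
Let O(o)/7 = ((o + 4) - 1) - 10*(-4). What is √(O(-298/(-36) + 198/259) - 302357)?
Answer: I*√14883408434/222 ≈ 549.54*I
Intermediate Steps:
O(o) = 301 + 7*o (O(o) = 7*(((o + 4) - 1) - 10*(-4)) = 7*(((4 + o) - 1) + 40) = 7*((3 + o) + 40) = 7*(43 + o) = 301 + 7*o)
√(O(-298/(-36) + 198/259) - 302357) = √((301 + 7*(-298/(-36) + 198/259)) - 302357) = √((301 + 7*(-298*(-1/36) + 198*(1/259))) - 302357) = √((301 + 7*(149/18 + 198/259)) - 302357) = √((301 + 7*(42155/4662)) - 302357) = √((301 + 42155/666) - 302357) = √(242621/666 - 302357) = √(-201127141/666) = I*√14883408434/222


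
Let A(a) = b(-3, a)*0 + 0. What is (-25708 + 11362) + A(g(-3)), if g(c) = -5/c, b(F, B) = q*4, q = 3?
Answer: -14346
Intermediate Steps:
b(F, B) = 12 (b(F, B) = 3*4 = 12)
A(a) = 0 (A(a) = 12*0 + 0 = 0 + 0 = 0)
(-25708 + 11362) + A(g(-3)) = (-25708 + 11362) + 0 = -14346 + 0 = -14346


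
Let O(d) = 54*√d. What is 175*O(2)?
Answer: 9450*√2 ≈ 13364.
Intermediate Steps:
175*O(2) = 175*(54*√2) = 9450*√2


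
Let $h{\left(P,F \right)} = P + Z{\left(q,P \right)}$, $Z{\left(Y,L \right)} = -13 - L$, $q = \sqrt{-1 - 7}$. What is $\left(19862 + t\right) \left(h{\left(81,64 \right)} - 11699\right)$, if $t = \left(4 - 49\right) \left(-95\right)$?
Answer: $-282692544$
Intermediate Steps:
$q = 2 i \sqrt{2}$ ($q = \sqrt{-8} = 2 i \sqrt{2} \approx 2.8284 i$)
$h{\left(P,F \right)} = -13$ ($h{\left(P,F \right)} = P - \left(13 + P\right) = -13$)
$t = 4275$ ($t = \left(-45\right) \left(-95\right) = 4275$)
$\left(19862 + t\right) \left(h{\left(81,64 \right)} - 11699\right) = \left(19862 + 4275\right) \left(-13 - 11699\right) = 24137 \left(-11712\right) = -282692544$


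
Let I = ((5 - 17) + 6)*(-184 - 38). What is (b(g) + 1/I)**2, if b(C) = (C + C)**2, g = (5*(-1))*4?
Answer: 4542017702401/1774224 ≈ 2.5600e+6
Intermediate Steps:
g = -20 (g = -5*4 = -20)
I = 1332 (I = (-12 + 6)*(-222) = -6*(-222) = 1332)
b(C) = 4*C**2 (b(C) = (2*C)**2 = 4*C**2)
(b(g) + 1/I)**2 = (4*(-20)**2 + 1/1332)**2 = (4*400 + 1/1332)**2 = (1600 + 1/1332)**2 = (2131201/1332)**2 = 4542017702401/1774224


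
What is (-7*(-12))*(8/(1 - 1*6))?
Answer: -672/5 ≈ -134.40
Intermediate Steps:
(-7*(-12))*(8/(1 - 1*6)) = 84*(8/(1 - 6)) = 84*(8/(-5)) = 84*(8*(-⅕)) = 84*(-8/5) = -672/5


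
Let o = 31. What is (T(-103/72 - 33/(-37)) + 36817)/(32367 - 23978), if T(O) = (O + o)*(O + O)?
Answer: 130526761201/29767930272 ≈ 4.3848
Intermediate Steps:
T(O) = 2*O*(31 + O) (T(O) = (O + 31)*(O + O) = (31 + O)*(2*O) = 2*O*(31 + O))
(T(-103/72 - 33/(-37)) + 36817)/(32367 - 23978) = (2*(-103/72 - 33/(-37))*(31 + (-103/72 - 33/(-37))) + 36817)/(32367 - 23978) = (2*(-103*1/72 - 33*(-1/37))*(31 + (-103*1/72 - 33*(-1/37))) + 36817)/8389 = (2*(-103/72 + 33/37)*(31 + (-103/72 + 33/37)) + 36817)*(1/8389) = (2*(-1435/2664)*(31 - 1435/2664) + 36817)*(1/8389) = (2*(-1435/2664)*(81149/2664) + 36817)*(1/8389) = (-116448815/3548448 + 36817)*(1/8389) = (130526761201/3548448)*(1/8389) = 130526761201/29767930272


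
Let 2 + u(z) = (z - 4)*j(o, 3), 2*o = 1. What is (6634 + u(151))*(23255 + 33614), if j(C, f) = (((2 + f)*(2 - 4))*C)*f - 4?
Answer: 218320091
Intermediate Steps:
o = ½ (o = (½)*1 = ½ ≈ 0.50000)
j(C, f) = -4 + C*f*(-4 - 2*f) (j(C, f) = (((2 + f)*(-2))*C)*f - 4 = ((-4 - 2*f)*C)*f - 4 = (C*(-4 - 2*f))*f - 4 = C*f*(-4 - 2*f) - 4 = -4 + C*f*(-4 - 2*f))
u(z) = 74 - 19*z (u(z) = -2 + (z - 4)*(-4 - 4*½*3 - 2*½*3²) = -2 + (-4 + z)*(-4 - 6 - 2*½*9) = -2 + (-4 + z)*(-4 - 6 - 9) = -2 + (-4 + z)*(-19) = -2 + (76 - 19*z) = 74 - 19*z)
(6634 + u(151))*(23255 + 33614) = (6634 + (74 - 19*151))*(23255 + 33614) = (6634 + (74 - 2869))*56869 = (6634 - 2795)*56869 = 3839*56869 = 218320091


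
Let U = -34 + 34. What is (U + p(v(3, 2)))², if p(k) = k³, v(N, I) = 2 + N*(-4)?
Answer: 1000000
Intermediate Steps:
v(N, I) = 2 - 4*N
U = 0
(U + p(v(3, 2)))² = (0 + (2 - 4*3)³)² = (0 + (2 - 12)³)² = (0 + (-10)³)² = (0 - 1000)² = (-1000)² = 1000000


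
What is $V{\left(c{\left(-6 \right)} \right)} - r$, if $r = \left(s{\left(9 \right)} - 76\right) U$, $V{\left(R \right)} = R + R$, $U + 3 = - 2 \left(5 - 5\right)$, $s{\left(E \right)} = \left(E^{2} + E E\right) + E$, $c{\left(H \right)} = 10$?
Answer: $305$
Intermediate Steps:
$s{\left(E \right)} = E + 2 E^{2}$ ($s{\left(E \right)} = \left(E^{2} + E^{2}\right) + E = 2 E^{2} + E = E + 2 E^{2}$)
$U = -3$ ($U = -3 - 2 \left(5 - 5\right) = -3 - 0 = -3 + 0 = -3$)
$V{\left(R \right)} = 2 R$
$r = -285$ ($r = \left(9 \left(1 + 2 \cdot 9\right) - 76\right) \left(-3\right) = \left(9 \left(1 + 18\right) - 76\right) \left(-3\right) = \left(9 \cdot 19 - 76\right) \left(-3\right) = \left(171 - 76\right) \left(-3\right) = 95 \left(-3\right) = -285$)
$V{\left(c{\left(-6 \right)} \right)} - r = 2 \cdot 10 - -285 = 20 + 285 = 305$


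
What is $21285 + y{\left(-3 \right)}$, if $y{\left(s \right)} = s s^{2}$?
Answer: $21258$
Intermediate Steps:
$y{\left(s \right)} = s^{3}$
$21285 + y{\left(-3 \right)} = 21285 + \left(-3\right)^{3} = 21285 - 27 = 21258$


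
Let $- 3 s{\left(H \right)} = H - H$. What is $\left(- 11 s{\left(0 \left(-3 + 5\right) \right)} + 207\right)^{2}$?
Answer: $42849$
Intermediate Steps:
$s{\left(H \right)} = 0$ ($s{\left(H \right)} = - \frac{H - H}{3} = \left(- \frac{1}{3}\right) 0 = 0$)
$\left(- 11 s{\left(0 \left(-3 + 5\right) \right)} + 207\right)^{2} = \left(\left(-11\right) 0 + 207\right)^{2} = \left(0 + 207\right)^{2} = 207^{2} = 42849$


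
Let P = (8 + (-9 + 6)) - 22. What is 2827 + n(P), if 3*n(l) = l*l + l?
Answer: 8753/3 ≈ 2917.7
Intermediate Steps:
P = -17 (P = (8 - 3) - 22 = 5 - 22 = -17)
n(l) = l/3 + l**2/3 (n(l) = (l*l + l)/3 = (l**2 + l)/3 = (l + l**2)/3 = l/3 + l**2/3)
2827 + n(P) = 2827 + (1/3)*(-17)*(1 - 17) = 2827 + (1/3)*(-17)*(-16) = 2827 + 272/3 = 8753/3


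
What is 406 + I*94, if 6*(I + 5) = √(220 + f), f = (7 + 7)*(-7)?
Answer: -64 + 47*√122/3 ≈ 109.04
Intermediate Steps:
f = -98 (f = 14*(-7) = -98)
I = -5 + √122/6 (I = -5 + √(220 - 98)/6 = -5 + √122/6 ≈ -3.1591)
406 + I*94 = 406 + (-5 + √122/6)*94 = 406 + (-470 + 47*√122/3) = -64 + 47*√122/3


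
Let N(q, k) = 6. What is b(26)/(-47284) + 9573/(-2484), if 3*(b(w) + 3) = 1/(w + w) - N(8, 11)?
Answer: -1961428421/508964976 ≈ -3.8538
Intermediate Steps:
b(w) = -5 + 1/(6*w) (b(w) = -3 + (1/(w + w) - 1*6)/3 = -3 + (1/(2*w) - 6)/3 = -3 + (-6 + 1/(2*w))/3 = -3 + (-2 + 1/(6*w)) = -5 + 1/(6*w))
b(26)/(-47284) + 9573/(-2484) = (-5 + (1/6)/26)/(-47284) + 9573/(-2484) = (-5 + (1/6)*(1/26))*(-1/47284) + 9573*(-1/2484) = (-5 + 1/156)*(-1/47284) - 3191/828 = -779/156*(-1/47284) - 3191/828 = 779/7376304 - 3191/828 = -1961428421/508964976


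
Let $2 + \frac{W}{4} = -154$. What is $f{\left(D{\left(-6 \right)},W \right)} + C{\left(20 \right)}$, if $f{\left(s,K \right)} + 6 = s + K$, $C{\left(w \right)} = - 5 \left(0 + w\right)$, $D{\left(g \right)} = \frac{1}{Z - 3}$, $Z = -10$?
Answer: $- \frac{9491}{13} \approx -730.08$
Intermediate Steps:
$W = -624$ ($W = -8 + 4 \left(-154\right) = -8 - 616 = -624$)
$D{\left(g \right)} = - \frac{1}{13}$ ($D{\left(g \right)} = \frac{1}{-10 - 3} = \frac{1}{-13} = - \frac{1}{13}$)
$C{\left(w \right)} = - 5 w$
$f{\left(s,K \right)} = -6 + K + s$ ($f{\left(s,K \right)} = -6 + \left(s + K\right) = -6 + \left(K + s\right) = -6 + K + s$)
$f{\left(D{\left(-6 \right)},W \right)} + C{\left(20 \right)} = \left(-6 - 624 - \frac{1}{13}\right) - 100 = - \frac{8191}{13} - 100 = - \frac{9491}{13}$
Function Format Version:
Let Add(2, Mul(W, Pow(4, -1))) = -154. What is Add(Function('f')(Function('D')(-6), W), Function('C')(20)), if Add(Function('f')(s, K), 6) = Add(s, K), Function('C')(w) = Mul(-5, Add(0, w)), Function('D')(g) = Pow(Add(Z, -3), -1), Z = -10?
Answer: Rational(-9491, 13) ≈ -730.08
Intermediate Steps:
W = -624 (W = Add(-8, Mul(4, -154)) = Add(-8, -616) = -624)
Function('D')(g) = Rational(-1, 13) (Function('D')(g) = Pow(Add(-10, -3), -1) = Pow(-13, -1) = Rational(-1, 13))
Function('C')(w) = Mul(-5, w)
Function('f')(s, K) = Add(-6, K, s) (Function('f')(s, K) = Add(-6, Add(s, K)) = Add(-6, Add(K, s)) = Add(-6, K, s))
Add(Function('f')(Function('D')(-6), W), Function('C')(20)) = Add(Add(-6, -624, Rational(-1, 13)), Mul(-5, 20)) = Add(Rational(-8191, 13), -100) = Rational(-9491, 13)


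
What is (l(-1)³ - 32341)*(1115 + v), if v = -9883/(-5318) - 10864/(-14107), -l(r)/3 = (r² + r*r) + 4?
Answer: -3200639547886579/75021026 ≈ -4.2663e+7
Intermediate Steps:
l(r) = -12 - 6*r² (l(r) = -3*((r² + r*r) + 4) = -3*((r² + r²) + 4) = -3*(2*r² + 4) = -3*(4 + 2*r²) = -12 - 6*r²)
v = 197194233/75021026 (v = -9883*(-1/5318) - 10864*(-1/14107) = 9883/5318 + 10864/14107 = 197194233/75021026 ≈ 2.6285)
(l(-1)³ - 32341)*(1115 + v) = ((-12 - 6*(-1)²)³ - 32341)*(1115 + 197194233/75021026) = ((-12 - 6*1)³ - 32341)*(83845638223/75021026) = ((-12 - 6)³ - 32341)*(83845638223/75021026) = ((-18)³ - 32341)*(83845638223/75021026) = (-5832 - 32341)*(83845638223/75021026) = -38173*83845638223/75021026 = -3200639547886579/75021026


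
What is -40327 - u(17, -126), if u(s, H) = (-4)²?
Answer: -40343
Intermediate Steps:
u(s, H) = 16
-40327 - u(17, -126) = -40327 - 1*16 = -40327 - 16 = -40343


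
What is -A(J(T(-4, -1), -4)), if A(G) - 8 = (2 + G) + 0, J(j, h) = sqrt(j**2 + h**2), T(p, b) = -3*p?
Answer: -10 - 4*sqrt(10) ≈ -22.649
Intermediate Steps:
J(j, h) = sqrt(h**2 + j**2)
A(G) = 10 + G (A(G) = 8 + ((2 + G) + 0) = 8 + (2 + G) = 10 + G)
-A(J(T(-4, -1), -4)) = -(10 + sqrt((-4)**2 + (-3*(-4))**2)) = -(10 + sqrt(16 + 12**2)) = -(10 + sqrt(16 + 144)) = -(10 + sqrt(160)) = -(10 + 4*sqrt(10)) = -10 - 4*sqrt(10)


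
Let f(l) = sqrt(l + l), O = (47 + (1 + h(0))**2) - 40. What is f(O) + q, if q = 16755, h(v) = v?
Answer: 16759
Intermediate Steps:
O = 8 (O = (47 + (1 + 0)**2) - 40 = (47 + 1**2) - 40 = (47 + 1) - 40 = 48 - 40 = 8)
f(l) = sqrt(2)*sqrt(l) (f(l) = sqrt(2*l) = sqrt(2)*sqrt(l))
f(O) + q = sqrt(2)*sqrt(8) + 16755 = sqrt(2)*(2*sqrt(2)) + 16755 = 4 + 16755 = 16759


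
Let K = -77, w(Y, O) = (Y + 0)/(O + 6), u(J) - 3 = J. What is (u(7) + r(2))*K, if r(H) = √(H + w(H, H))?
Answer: -1771/2 ≈ -885.50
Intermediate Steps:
u(J) = 3 + J
w(Y, O) = Y/(6 + O)
r(H) = √(H + H/(6 + H))
(u(7) + r(2))*K = ((3 + 7) + √(2*(7 + 2)/(6 + 2)))*(-77) = (10 + √(2*9/8))*(-77) = (10 + √(2*(⅛)*9))*(-77) = (10 + √(9/4))*(-77) = (10 + 3/2)*(-77) = (23/2)*(-77) = -1771/2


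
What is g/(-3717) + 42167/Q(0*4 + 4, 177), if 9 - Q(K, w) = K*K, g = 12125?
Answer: -22402802/3717 ≈ -6027.1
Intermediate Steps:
Q(K, w) = 9 - K² (Q(K, w) = 9 - K*K = 9 - K²)
g/(-3717) + 42167/Q(0*4 + 4, 177) = 12125/(-3717) + 42167/(9 - (0*4 + 4)²) = 12125*(-1/3717) + 42167/(9 - (0 + 4)²) = -12125/3717 + 42167/(9 - 1*4²) = -12125/3717 + 42167/(9 - 1*16) = -12125/3717 + 42167/(9 - 16) = -12125/3717 + 42167/(-7) = -12125/3717 + 42167*(-⅐) = -12125/3717 - 42167/7 = -22402802/3717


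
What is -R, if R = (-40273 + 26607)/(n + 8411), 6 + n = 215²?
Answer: 6833/27315 ≈ 0.25016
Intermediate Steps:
n = 46219 (n = -6 + 215² = -6 + 46225 = 46219)
R = -6833/27315 (R = (-40273 + 26607)/(46219 + 8411) = -13666/54630 = -13666*1/54630 = -6833/27315 ≈ -0.25016)
-R = -1*(-6833/27315) = 6833/27315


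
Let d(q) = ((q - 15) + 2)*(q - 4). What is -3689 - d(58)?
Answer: -6119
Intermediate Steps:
d(q) = (-13 + q)*(-4 + q) (d(q) = ((-15 + q) + 2)*(-4 + q) = (-13 + q)*(-4 + q))
-3689 - d(58) = -3689 - (52 + 58**2 - 17*58) = -3689 - (52 + 3364 - 986) = -3689 - 1*2430 = -3689 - 2430 = -6119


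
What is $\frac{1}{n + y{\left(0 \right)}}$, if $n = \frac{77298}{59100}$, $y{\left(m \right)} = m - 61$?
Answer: $- \frac{9850}{587967} \approx -0.016753$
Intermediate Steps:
$y{\left(m \right)} = -61 + m$ ($y{\left(m \right)} = m - 61 = -61 + m$)
$n = \frac{12883}{9850}$ ($n = 77298 \cdot \frac{1}{59100} = \frac{12883}{9850} \approx 1.3079$)
$\frac{1}{n + y{\left(0 \right)}} = \frac{1}{\frac{12883}{9850} + \left(-61 + 0\right)} = \frac{1}{\frac{12883}{9850} - 61} = \frac{1}{- \frac{587967}{9850}} = - \frac{9850}{587967}$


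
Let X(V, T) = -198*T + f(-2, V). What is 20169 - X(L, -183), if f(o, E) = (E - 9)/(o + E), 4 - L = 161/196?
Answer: -529982/33 ≈ -16060.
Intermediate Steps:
L = 89/28 (L = 4 - 161/196 = 4 - 1*23/28 = 4 - 23/28 = 89/28 ≈ 3.1786)
f(o, E) = (-9 + E)/(E + o)
X(V, T) = -198*T + (-9 + V)/(-2 + V) (X(V, T) = -198*T + (-9 + V)/(V - 2) = -198*T + (-9 + V)/(-2 + V))
20169 - X(L, -183) = 20169 - (-9 + 89/28 - 198*(-183)*(-2 + 89/28))/(-2 + 89/28) = 20169 - (-9 + 89/28 - 198*(-183)*33/28)/33/28 = 20169 - 28*(-9 + 89/28 + 597861/14)/33 = 20169 - 28*1195559/(33*28) = 20169 - 1*1195559/33 = 20169 - 1195559/33 = -529982/33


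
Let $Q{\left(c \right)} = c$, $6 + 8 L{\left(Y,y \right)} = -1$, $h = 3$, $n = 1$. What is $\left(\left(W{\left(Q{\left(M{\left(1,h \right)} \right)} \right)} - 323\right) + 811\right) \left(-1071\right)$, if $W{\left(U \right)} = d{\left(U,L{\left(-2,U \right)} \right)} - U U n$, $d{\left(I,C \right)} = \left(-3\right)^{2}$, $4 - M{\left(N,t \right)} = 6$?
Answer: $-528003$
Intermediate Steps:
$M{\left(N,t \right)} = -2$ ($M{\left(N,t \right)} = 4 - 6 = -2$)
$L{\left(Y,y \right)} = - \frac{7}{8}$ ($L{\left(Y,y \right)} = - \frac{3}{4} + \frac{1}{8} \left(-1\right) = - \frac{3}{4} - \frac{1}{8} = - \frac{7}{8}$)
$d{\left(I,C \right)} = 9$
$W{\left(U \right)} = 9 - U^{2}$ ($W{\left(U \right)} = 9 - U U 1 = 9 - U^{2} \cdot 1 = 9 - U^{2}$)
$\left(\left(W{\left(Q{\left(M{\left(1,h \right)} \right)} \right)} - 323\right) + 811\right) \left(-1071\right) = \left(\left(\left(9 - \left(-2\right)^{2}\right) - 323\right) + 811\right) \left(-1071\right) = \left(\left(\left(9 - 4\right) - 323\right) + 811\right) \left(-1071\right) = \left(\left(5 - 323\right) + 811\right) \left(-1071\right) = \left(-318 + 811\right) \left(-1071\right) = 493 \left(-1071\right) = -528003$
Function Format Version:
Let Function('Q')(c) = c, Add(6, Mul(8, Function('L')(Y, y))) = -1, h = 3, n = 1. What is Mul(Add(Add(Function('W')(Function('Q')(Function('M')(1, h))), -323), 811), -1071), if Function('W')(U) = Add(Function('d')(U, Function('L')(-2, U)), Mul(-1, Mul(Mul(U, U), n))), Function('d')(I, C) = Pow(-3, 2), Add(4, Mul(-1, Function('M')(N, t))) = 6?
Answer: -528003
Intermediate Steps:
Function('M')(N, t) = -2 (Function('M')(N, t) = Add(4, Mul(-1, 6)) = Add(4, -6) = -2)
Function('L')(Y, y) = Rational(-7, 8) (Function('L')(Y, y) = Add(Rational(-3, 4), Mul(Rational(1, 8), -1)) = Add(Rational(-3, 4), Rational(-1, 8)) = Rational(-7, 8))
Function('d')(I, C) = 9
Function('W')(U) = Add(9, Mul(-1, Pow(U, 2))) (Function('W')(U) = Add(9, Mul(-1, Mul(Mul(U, U), 1))) = Add(9, Mul(-1, Mul(Pow(U, 2), 1))) = Add(9, Mul(-1, Pow(U, 2))))
Mul(Add(Add(Function('W')(Function('Q')(Function('M')(1, h))), -323), 811), -1071) = Mul(Add(Add(Add(9, Mul(-1, Pow(-2, 2))), -323), 811), -1071) = Mul(Add(Add(Add(9, Mul(-1, 4)), -323), 811), -1071) = Mul(Add(Add(Add(9, -4), -323), 811), -1071) = Mul(Add(Add(5, -323), 811), -1071) = Mul(Add(-318, 811), -1071) = Mul(493, -1071) = -528003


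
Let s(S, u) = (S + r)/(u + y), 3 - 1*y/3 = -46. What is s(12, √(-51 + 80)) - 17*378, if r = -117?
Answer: -27737703/4316 + 21*√29/4316 ≈ -6426.7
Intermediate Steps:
y = 147 (y = 9 - 3*(-46) = 9 + 138 = 147)
s(S, u) = (-117 + S)/(147 + u) (s(S, u) = (S - 117)/(u + 147) = (-117 + S)/(147 + u))
s(12, √(-51 + 80)) - 17*378 = (-117 + 12)/(147 + √(-51 + 80)) - 17*378 = -105/(147 + √29) - 6426 = -6426 - 105/(147 + √29)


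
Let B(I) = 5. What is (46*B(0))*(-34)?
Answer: -7820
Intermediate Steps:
(46*B(0))*(-34) = (46*5)*(-34) = 230*(-34) = -7820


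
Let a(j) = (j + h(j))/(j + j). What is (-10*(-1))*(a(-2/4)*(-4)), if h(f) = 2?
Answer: 60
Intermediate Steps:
a(j) = (2 + j)/(2*j) (a(j) = (j + 2)/(j + j) = (2 + j)/((2*j)) = (2 + j)*(1/(2*j)) = (2 + j)/(2*j))
(-10*(-1))*(a(-2/4)*(-4)) = (-10*(-1))*(((2 - 2/4)/(2*((-2/4))))*(-4)) = 10*(((2 - 2*¼)/(2*((-2*¼))))*(-4)) = 10*(((2 - ½)/(2*(-½)))*(-4)) = 10*(((½)*(-2)*(3/2))*(-4)) = 10*(-3/2*(-4)) = 10*6 = 60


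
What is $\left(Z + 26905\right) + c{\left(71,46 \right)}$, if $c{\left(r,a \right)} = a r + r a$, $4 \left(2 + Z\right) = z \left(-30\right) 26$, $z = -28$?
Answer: $38895$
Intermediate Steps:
$Z = 5458$ ($Z = -2 + \frac{\left(-28\right) \left(-30\right) 26}{4} = -2 + \frac{840 \cdot 26}{4} = -2 + \frac{1}{4} \cdot 21840 = -2 + 5460 = 5458$)
$c{\left(r,a \right)} = 2 a r$ ($c{\left(r,a \right)} = a r + a r = 2 a r$)
$\left(Z + 26905\right) + c{\left(71,46 \right)} = \left(5458 + 26905\right) + 2 \cdot 46 \cdot 71 = 32363 + 6532 = 38895$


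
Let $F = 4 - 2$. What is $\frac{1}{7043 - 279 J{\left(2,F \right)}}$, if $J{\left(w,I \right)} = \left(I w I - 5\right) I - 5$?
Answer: $\frac{1}{6764} \approx 0.00014784$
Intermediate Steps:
$F = 2$
$J{\left(w,I \right)} = -5 + I \left(-5 + w I^{2}\right)$ ($J{\left(w,I \right)} = \left(w I^{2} - 5\right) I - 5 = \left(-5 + w I^{2}\right) I - 5 = I \left(-5 + w I^{2}\right) - 5 = -5 + I \left(-5 + w I^{2}\right)$)
$\frac{1}{7043 - 279 J{\left(2,F \right)}} = \frac{1}{7043 - 279 \left(-5 - 10 + 2 \cdot 2^{3}\right)} = \frac{1}{7043 - 279 \left(-5 - 10 + 2 \cdot 8\right)} = \frac{1}{7043 - 279 \left(-5 - 10 + 16\right)} = \frac{1}{7043 - 279} = \frac{1}{6764}$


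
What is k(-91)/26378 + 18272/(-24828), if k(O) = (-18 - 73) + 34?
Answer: -120848503/163728246 ≈ -0.73810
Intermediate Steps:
k(O) = -57 (k(O) = -91 + 34 = -57)
k(-91)/26378 + 18272/(-24828) = -57/26378 + 18272/(-24828) = -57*1/26378 + 18272*(-1/24828) = -57/26378 - 4568/6207 = -120848503/163728246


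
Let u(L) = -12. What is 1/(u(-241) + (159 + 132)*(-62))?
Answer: -1/18054 ≈ -5.5389e-5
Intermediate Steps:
1/(u(-241) + (159 + 132)*(-62)) = 1/(-12 + (159 + 132)*(-62)) = 1/(-12 + 291*(-62)) = 1/(-12 - 18042) = 1/(-18054) = -1/18054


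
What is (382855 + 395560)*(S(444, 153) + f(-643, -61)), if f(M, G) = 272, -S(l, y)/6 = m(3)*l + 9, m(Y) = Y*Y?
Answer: -18493583570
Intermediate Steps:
m(Y) = Y²
S(l, y) = -54 - 54*l (S(l, y) = -6*(3²*l + 9) = -6*(9*l + 9) = -6*(9 + 9*l) = -54 - 54*l)
(382855 + 395560)*(S(444, 153) + f(-643, -61)) = (382855 + 395560)*((-54 - 54*444) + 272) = 778415*((-54 - 23976) + 272) = 778415*(-24030 + 272) = 778415*(-23758) = -18493583570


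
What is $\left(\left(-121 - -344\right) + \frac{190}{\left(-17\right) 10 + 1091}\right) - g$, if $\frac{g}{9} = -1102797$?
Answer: $\frac{9141289906}{921} \approx 9.9254 \cdot 10^{6}$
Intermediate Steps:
$g = -9925173$ ($g = 9 \left(-1102797\right) = -9925173$)
$\left(\left(-121 - -344\right) + \frac{190}{\left(-17\right) 10 + 1091}\right) - g = \left(\left(-121 - -344\right) + \frac{190}{\left(-17\right) 10 + 1091}\right) - -9925173 = \left(\left(-121 + 344\right) + \frac{190}{-170 + 1091}\right) + 9925173 = \left(223 + \frac{190}{921}\right) + 9925173 = \frac{205573}{921} + 9925173 = \frac{9141289906}{921}$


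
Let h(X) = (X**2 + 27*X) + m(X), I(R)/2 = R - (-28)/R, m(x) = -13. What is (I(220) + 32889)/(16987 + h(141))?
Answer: 1833109/2236410 ≈ 0.81967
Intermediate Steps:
I(R) = 2*R + 56/R (I(R) = 2*(R - (-28)/R) = 2*(R + 28/R) = 2*R + 56/R)
h(X) = -13 + X**2 + 27*X (h(X) = (X**2 + 27*X) - 13 = -13 + X**2 + 27*X)
(I(220) + 32889)/(16987 + h(141)) = ((2*220 + 56/220) + 32889)/(16987 + (-13 + 141**2 + 27*141)) = ((440 + 56*(1/220)) + 32889)/(16987 + (-13 + 19881 + 3807)) = ((440 + 14/55) + 32889)/(16987 + 23675) = (24214/55 + 32889)/40662 = (1833109/55)*(1/40662) = 1833109/2236410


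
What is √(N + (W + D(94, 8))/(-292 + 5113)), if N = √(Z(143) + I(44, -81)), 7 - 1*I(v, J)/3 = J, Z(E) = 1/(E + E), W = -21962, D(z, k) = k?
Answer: √(-961923086696 + 738580414*√21594430)/459602 ≈ 3.4197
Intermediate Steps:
Z(E) = 1/(2*E)
I(v, J) = 21 - 3*J
N = √21594430/286 (N = √((½)/143 + (21 - 3*(-81))) = √((½)*(1/143) + (21 + 243)) = √(1/286 + 264) = √(75505/286) = √21594430/286 ≈ 16.248)
√(N + (W + D(94, 8))/(-292 + 5113)) = √(√21594430/286 + (-21962 + 8)/(-292 + 5113)) = √(√21594430/286 - 21954/4821) = √(√21594430/286 - 21954*1/4821) = √(√21594430/286 - 7318/1607) = √(-7318/1607 + √21594430/286)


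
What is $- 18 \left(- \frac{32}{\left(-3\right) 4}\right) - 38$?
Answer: $-86$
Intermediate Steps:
$- 18 \left(- \frac{32}{\left(-3\right) 4}\right) - 38 = - 18 \left(- \frac{32}{-12}\right) - 38 = - 18 \left(\left(-32\right) \left(- \frac{1}{12}\right)\right) - 38 = \left(-18\right) \frac{8}{3} - 38 = -48 - 38 = -86$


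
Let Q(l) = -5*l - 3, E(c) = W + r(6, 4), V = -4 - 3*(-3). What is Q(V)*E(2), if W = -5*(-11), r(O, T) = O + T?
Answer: -1820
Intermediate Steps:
V = 5 (V = -4 + 9 = 5)
W = 55
E(c) = 65 (E(c) = 55 + (6 + 4) = 55 + 10 = 65)
Q(l) = -3 - 5*l
Q(V)*E(2) = (-3 - 5*5)*65 = (-3 - 25)*65 = -28*65 = -1820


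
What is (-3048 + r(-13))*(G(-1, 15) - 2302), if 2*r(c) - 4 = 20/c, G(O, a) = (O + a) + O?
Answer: 90662712/13 ≈ 6.9741e+6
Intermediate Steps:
G(O, a) = a + 2*O
r(c) = 2 + 10/c (r(c) = 2 + (20/c)/2 = 2 + 10/c)
(-3048 + r(-13))*(G(-1, 15) - 2302) = (-3048 + (2 + 10/(-13)))*((15 + 2*(-1)) - 2302) = (-3048 + (2 + 10*(-1/13)))*((15 - 2) - 2302) = (-3048 + (2 - 10/13))*(13 - 2302) = (-3048 + 16/13)*(-2289) = -39608/13*(-2289) = 90662712/13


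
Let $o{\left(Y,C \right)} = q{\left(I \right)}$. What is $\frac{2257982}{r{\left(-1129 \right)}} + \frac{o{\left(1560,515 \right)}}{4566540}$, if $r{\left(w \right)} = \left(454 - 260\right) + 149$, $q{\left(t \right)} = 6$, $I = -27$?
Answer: $\frac{1718527520723}{261053870} \approx 6583.0$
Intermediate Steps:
$o{\left(Y,C \right)} = 6$
$r{\left(w \right)} = 343$ ($r{\left(w \right)} = 194 + 149 = 343$)
$\frac{2257982}{r{\left(-1129 \right)}} + \frac{o{\left(1560,515 \right)}}{4566540} = \frac{2257982}{343} + \frac{6}{4566540} = 2257982 \cdot \frac{1}{343} + 6 \cdot \frac{1}{4566540} = \frac{2257982}{343} + \frac{1}{761090} = \frac{1718527520723}{261053870}$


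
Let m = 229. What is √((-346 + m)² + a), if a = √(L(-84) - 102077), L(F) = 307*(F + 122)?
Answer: √(13689 + I*√90411) ≈ 117.01 + 1.285*I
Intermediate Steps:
L(F) = 37454 + 307*F (L(F) = 307*(122 + F) = 37454 + 307*F)
a = I*√90411 (a = √((37454 + 307*(-84)) - 102077) = √((37454 - 25788) - 102077) = √(11666 - 102077) = √(-90411) = I*√90411 ≈ 300.68*I)
√((-346 + m)² + a) = √((-346 + 229)² + I*√90411) = √((-117)² + I*√90411) = √(13689 + I*√90411)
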